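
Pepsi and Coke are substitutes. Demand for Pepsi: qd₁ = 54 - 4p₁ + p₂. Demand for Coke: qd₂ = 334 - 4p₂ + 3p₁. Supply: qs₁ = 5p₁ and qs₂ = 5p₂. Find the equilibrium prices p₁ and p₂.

Market 1: 54 - 4p₁ + p₂ = 5p₁ → 9p₁ - p₂ = 54.
Market 2: 9p₂ - 3p₁ = 334.
Eliminating p₂: 9×(1) + 1×(2) gives 78p₁ = 820, so p₁ = 410/39.
Back-substitute into (2): p₂ = (334 + 3×410/39) / 9 = 528/13.

p₁ = 410/39, p₂ = 528/13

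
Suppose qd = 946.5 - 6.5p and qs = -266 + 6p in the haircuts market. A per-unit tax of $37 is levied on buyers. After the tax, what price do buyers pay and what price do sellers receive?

Pre-tax equilibrium: p* = 97, q* = 316.
Tax on buyers shifts demand to qd = 946.5 − 6.5(p + 37) = 706 - 6.5p.
706 - 6.5p = -266 + 6p gives seller price ps = 77.76; buyers pay pb = 77.76 + 37 = 114.76.
New quantity: q = 946.5 − 6.5(114.76) = 200.56.

Buyers pay $114.76, sellers receive $77.76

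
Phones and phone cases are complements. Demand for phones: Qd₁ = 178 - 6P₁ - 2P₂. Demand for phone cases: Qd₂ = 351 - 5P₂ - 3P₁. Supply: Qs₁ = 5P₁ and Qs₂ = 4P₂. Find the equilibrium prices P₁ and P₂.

Market 1: 178 - 6P₁ - 2P₂ = 5P₁ → 11P₁ + 2P₂ = 178.
Market 2: 9P₂ + 3P₁ = 351.
Eliminating P₂: 9×(1) − 2×(2) gives 93P₁ = 900, so P₁ = 300/31.
Back-substitute into (2): P₂ = (351 − 3×300/31) / 9 = 1109/31.

P₁ = 300/31, P₂ = 1109/31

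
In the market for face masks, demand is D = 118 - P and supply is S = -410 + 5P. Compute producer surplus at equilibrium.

Equilibrium: 118 - P = -410 + 5P gives P* = 88, Q* = 30.
Supply starts at P = 82 (where S = 0).
PS = ½(88 − 82)(30) = 90.

Producer surplus = 90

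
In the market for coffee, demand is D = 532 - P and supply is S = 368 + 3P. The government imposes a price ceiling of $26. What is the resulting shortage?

Equilibrium price would be P* = 41, so the ceiling at 26 binds.
At P = 26: D = 532 − 1(26) = 506, S = 368 + 3(26) = 446.
Shortage = 506 − 446 = 60.

Shortage = 60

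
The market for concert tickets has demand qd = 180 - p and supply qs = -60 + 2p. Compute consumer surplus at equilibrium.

Consumer surplus = 5000

Equilibrium: 180 - p = -60 + 2p gives p* = 80, q* = 100.
Demand choke price (qd = 0): p = 180.
CS = ½(180 − 80)(100) = 5000.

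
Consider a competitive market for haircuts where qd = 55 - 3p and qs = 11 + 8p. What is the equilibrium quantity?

q* = 43

Set qd = qs: 55 - 3p = 11 + 8p.
44 = 11p, so p* = 4.
q* = 55 − 3(4) = 43.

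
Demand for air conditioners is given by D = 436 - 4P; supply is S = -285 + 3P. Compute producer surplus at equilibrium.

Equilibrium: 436 - 4P = -285 + 3P gives P* = 103, Q* = 24.
Supply starts at P = 95 (where S = 0).
PS = ½(103 − 95)(24) = 96.

Producer surplus = 96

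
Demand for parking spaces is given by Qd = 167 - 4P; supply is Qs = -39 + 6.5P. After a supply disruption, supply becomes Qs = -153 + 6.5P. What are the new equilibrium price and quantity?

P' = 640/21, Q' = 947/21

Original equilibrium: P* = 412/21, Q* = 1859/21.
New equilibrium: 167 - 4P = -153 + 6.5P, so 320 = 10.5P and P' = 640/21; Q' = 167 − 4(640/21) = 947/21.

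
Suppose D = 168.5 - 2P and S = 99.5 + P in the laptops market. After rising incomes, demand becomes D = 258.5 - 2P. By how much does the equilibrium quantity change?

Original equilibrium: P* = 23, Q* = 122.5.
New equilibrium: 258.5 - 2P = 99.5 + P, so 159 = 3P and P' = 53; Q' = 258.5 − 2(53) = 152.5.
Change in quantity: 152.5 − 122.5 = 30.

ΔQ = 30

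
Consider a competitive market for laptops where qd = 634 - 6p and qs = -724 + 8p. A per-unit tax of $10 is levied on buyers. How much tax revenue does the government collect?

Pre-tax equilibrium: p* = 97, q* = 52.
Tax on buyers shifts demand to qd = 634 − 6(p + 10) = 574 - 6p.
574 - 6p = -724 + 8p gives seller price ps = 649/7; buyers pay pb = 649/7 + 10 = 719/7.
New quantity: q = 634 − 6(719/7) = 124/7.
Revenue = 10 × 124/7 = 1240/7.

Tax revenue = 1240/7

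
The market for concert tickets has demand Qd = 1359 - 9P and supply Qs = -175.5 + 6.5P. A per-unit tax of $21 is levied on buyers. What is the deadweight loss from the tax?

Deadweight loss = 51597/62

Pre-tax equilibrium: P* = 99, Q* = 468.
Tax on buyers shifts demand to Qd = 1359 − 9(P + 21) = 1170 - 9P.
1170 - 9P = -175.5 + 6.5P gives seller price Ps = 2691/31; buyers pay Pb = 2691/31 + 21 = 3342/31.
New quantity: Q = 1359 − 9(3342/31) = 12051/31.
DWL = ½ × 21 × (468 − 12051/31) = 51597/62.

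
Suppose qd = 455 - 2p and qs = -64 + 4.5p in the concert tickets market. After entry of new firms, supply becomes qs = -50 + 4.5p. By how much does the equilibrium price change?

Δp = -28/13

Original equilibrium: p* = 1038/13, q* = 3839/13.
New equilibrium: 455 - 2p = -50 + 4.5p, so 505 = 6.5p and p' = 1010/13; q' = 455 − 2(1010/13) = 3895/13.
Change in price: 1010/13 − 1038/13 = -28/13.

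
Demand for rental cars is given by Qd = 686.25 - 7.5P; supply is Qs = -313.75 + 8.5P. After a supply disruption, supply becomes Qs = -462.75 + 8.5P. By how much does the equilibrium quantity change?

ΔQ = -69.84375

Original equilibrium: P* = 62.5, Q* = 217.5.
New equilibrium: 686.25 - 7.5P = -462.75 + 8.5P, so 1149 = 16P and P' = 71.8125; Q' = 686.25 − 7.5(71.8125) = 147.65625.
Change in quantity: 147.65625 − 217.5 = -69.84375.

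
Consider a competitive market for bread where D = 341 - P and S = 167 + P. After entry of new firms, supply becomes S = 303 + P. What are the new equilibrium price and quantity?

Original equilibrium: P* = 87, Q* = 254.
New equilibrium: 341 - P = 303 + P, so 38 = 2P and P' = 19; Q' = 341 − 1(19) = 322.

P' = 19, Q' = 322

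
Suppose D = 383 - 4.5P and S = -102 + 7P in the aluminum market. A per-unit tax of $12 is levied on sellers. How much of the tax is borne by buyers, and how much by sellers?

Buyers bear 168/23, sellers bear 108/23

Pre-tax equilibrium: P* = 970/23, Q* = 4444/23.
Tax on sellers shifts supply to S = -102 + 7(P − 12) = -186 + 7P.
383 - 4.5P = -186 + 7P gives buyer price Pb = 1138/23; sellers receive Ps = 1138/23 − 12 = 862/23.
New quantity: Q = 383 − 4.5(1138/23) = 3688/23.
Buyer burden = 1138/23 − 970/23 = 168/23; seller burden = 970/23 − 862/23 = 108/23.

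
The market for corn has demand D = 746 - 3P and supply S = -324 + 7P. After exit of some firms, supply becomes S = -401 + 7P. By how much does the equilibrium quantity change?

ΔQ = -23.1

Original equilibrium: P* = 107, Q* = 425.
New equilibrium: 746 - 3P = -401 + 7P, so 1147 = 10P and P' = 114.7; Q' = 746 − 3(114.7) = 401.9.
Change in quantity: 401.9 − 425 = -23.1.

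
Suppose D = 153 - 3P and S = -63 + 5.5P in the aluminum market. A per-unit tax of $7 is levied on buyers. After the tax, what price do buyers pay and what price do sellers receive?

Pre-tax equilibrium: P* = 432/17, Q* = 1305/17.
Tax on buyers shifts demand to D = 153 − 3(P + 7) = 132 - 3P.
132 - 3P = -63 + 5.5P gives seller price Ps = 390/17; buyers pay Pb = 390/17 + 7 = 509/17.
New quantity: Q = 153 − 3(509/17) = 1074/17.

Buyers pay 509/17, sellers receive 390/17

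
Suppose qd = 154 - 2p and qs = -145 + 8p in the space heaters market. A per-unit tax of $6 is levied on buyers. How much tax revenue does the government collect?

Pre-tax equilibrium: p* = 29.9, q* = 94.2.
Tax on buyers shifts demand to qd = 154 − 2(p + 6) = 142 - 2p.
142 - 2p = -145 + 8p gives seller price ps = 28.7; buyers pay pb = 28.7 + 6 = 34.7.
New quantity: q = 154 − 2(34.7) = 84.6.
Revenue = 6 × 84.6 = 507.6.

Tax revenue = 507.6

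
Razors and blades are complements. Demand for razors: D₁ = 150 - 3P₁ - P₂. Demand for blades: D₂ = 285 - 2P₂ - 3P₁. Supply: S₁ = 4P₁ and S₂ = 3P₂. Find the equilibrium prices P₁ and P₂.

P₁ = 14.53125, P₂ = 48.28125

Market 1: 150 - 3P₁ - P₂ = 4P₁ → 7P₁ + P₂ = 150.
Market 2: 5P₂ + 3P₁ = 285.
Eliminating P₂: 5×(1) − 1×(2) gives 32P₁ = 465, so P₁ = 14.53125.
Back-substitute into (2): P₂ = (285 − 3×14.53125) / 5 = 48.28125.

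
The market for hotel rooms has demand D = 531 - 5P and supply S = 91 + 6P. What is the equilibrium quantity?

Q* = 331

Set D = S: 531 - 5P = 91 + 6P.
440 = 11P, so P* = 40.
Q* = 531 − 5(40) = 331.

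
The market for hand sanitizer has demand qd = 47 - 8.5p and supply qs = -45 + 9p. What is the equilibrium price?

Set qd = qs: 47 - 8.5p = -45 + 9p.
92 = 17.5p, so p* = 184/35.
q* = 47 − 8.5(184/35) = 81/35.

p* = 184/35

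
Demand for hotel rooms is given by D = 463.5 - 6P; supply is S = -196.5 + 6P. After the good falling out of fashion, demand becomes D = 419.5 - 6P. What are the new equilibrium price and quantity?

Original equilibrium: P* = 55, Q* = 133.5.
New equilibrium: 419.5 - 6P = -196.5 + 6P, so 616 = 12P and P' = 154/3; Q' = 419.5 − 6(154/3) = 111.5.

P' = 154/3, Q' = 111.5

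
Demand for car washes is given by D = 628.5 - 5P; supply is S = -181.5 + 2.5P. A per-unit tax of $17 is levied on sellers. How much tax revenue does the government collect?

Tax revenue = 6137/6

Pre-tax equilibrium: P* = 108, Q* = 88.5.
Tax on sellers shifts supply to S = -181.5 + 2.5(P − 17) = -224 + 2.5P.
628.5 - 5P = -224 + 2.5P gives buyer price Pb = 341/3; sellers receive Ps = 341/3 − 17 = 290/3.
New quantity: Q = 628.5 − 5(341/3) = 361/6.
Revenue = 17 × 361/6 = 6137/6.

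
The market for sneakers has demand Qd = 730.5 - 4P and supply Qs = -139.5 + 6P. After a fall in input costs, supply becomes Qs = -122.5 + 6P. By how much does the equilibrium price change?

ΔP = -1.7

Original equilibrium: P* = 87, Q* = 382.5.
New equilibrium: 730.5 - 4P = -122.5 + 6P, so 853 = 10P and P' = 85.3; Q' = 730.5 − 4(85.3) = 389.3.
Change in price: 85.3 − 87 = -1.7.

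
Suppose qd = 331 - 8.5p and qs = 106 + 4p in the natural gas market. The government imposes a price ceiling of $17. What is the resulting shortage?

Equilibrium price would be p* = 18, so the ceiling at 17 binds.
At p = 17: qd = 331 − 8.5(17) = 186.5, qs = 106 + 4(17) = 174.
Shortage = 186.5 − 174 = 12.5.

Shortage = 12.5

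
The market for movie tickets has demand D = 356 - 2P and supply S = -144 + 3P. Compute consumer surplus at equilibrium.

Consumer surplus = 6084

Equilibrium: 356 - 2P = -144 + 3P gives P* = 100, Q* = 156.
Demand choke price (D = 0): P = 178.
CS = ½(178 − 100)(156) = 6084.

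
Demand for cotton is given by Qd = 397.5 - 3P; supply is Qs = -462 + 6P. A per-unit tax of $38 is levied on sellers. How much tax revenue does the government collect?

Tax revenue = 1330

Pre-tax equilibrium: P* = 95.5, Q* = 111.
Tax on sellers shifts supply to Qs = -462 + 6(P − 38) = -690 + 6P.
397.5 - 3P = -690 + 6P gives buyer price Pb = 725/6; sellers receive Ps = 725/6 − 38 = 497/6.
New quantity: Q = 397.5 − 3(725/6) = 35.
Revenue = 38 × 35 = 1330.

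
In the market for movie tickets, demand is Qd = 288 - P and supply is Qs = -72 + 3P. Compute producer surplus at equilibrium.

Equilibrium: 288 - P = -72 + 3P gives P* = 90, Q* = 198.
Supply starts at P = 24 (where Qs = 0).
PS = ½(90 − 24)(198) = 6534.

Producer surplus = 6534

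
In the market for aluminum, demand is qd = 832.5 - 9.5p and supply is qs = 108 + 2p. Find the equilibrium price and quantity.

Set qd = qs: 832.5 - 9.5p = 108 + 2p.
724.5 = 11.5p, so p* = 63.
q* = 832.5 − 9.5(63) = 234.

p* = 63, q* = 234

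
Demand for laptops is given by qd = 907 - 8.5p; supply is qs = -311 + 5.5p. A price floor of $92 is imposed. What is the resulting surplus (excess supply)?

Equilibrium price would be p* = 87, so the floor at 92 binds.
At p = 92: qd = 125, qs = 195.
Surplus = 195 − 125 = 70.

Surplus = 70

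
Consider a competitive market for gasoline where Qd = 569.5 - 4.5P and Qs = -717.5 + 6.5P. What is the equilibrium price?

P* = 117

Set Qd = Qs: 569.5 - 4.5P = -717.5 + 6.5P.
1287 = 11P, so P* = 117.
Q* = 569.5 − 4.5(117) = 43.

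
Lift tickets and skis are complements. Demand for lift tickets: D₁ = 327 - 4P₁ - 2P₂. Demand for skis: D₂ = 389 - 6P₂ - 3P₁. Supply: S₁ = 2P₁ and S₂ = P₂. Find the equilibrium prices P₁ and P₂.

Market 1: 327 - 4P₁ - 2P₂ = 2P₁ → 6P₁ + 2P₂ = 327.
Market 2: 7P₂ + 3P₁ = 389.
Eliminating P₂: 7×(1) − 2×(2) gives 36P₁ = 1511, so P₁ = 1511/36.
Back-substitute into (2): P₂ = (389 − 3×1511/36) / 7 = 451/12.

P₁ = 1511/36, P₂ = 451/12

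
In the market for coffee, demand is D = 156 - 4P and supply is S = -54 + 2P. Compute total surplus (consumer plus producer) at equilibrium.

Equilibrium: 156 - 4P = -54 + 2P gives P* = 35, Q* = 16.
Demand choke price: P = 39; supply starts at P = 27.
CS = ½(39 − 35)(16) = 32; PS = ½(35 − 27)(16) = 64.

Total surplus = 96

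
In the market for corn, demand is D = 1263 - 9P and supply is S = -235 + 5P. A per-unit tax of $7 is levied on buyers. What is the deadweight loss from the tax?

Pre-tax equilibrium: P* = 107, Q* = 300.
Tax on buyers shifts demand to D = 1263 − 9(P + 7) = 1200 - 9P.
1200 - 9P = -235 + 5P gives seller price Ps = 102.5; buyers pay Pb = 102.5 + 7 = 109.5.
New quantity: Q = 1263 − 9(109.5) = 277.5.
DWL = ½ × 7 × (300 − 277.5) = 78.75.

Deadweight loss = 78.75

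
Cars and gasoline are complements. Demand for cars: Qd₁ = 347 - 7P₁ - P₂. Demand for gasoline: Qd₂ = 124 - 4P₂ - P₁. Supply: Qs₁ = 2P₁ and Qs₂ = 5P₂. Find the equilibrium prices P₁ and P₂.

P₁ = 37.4875, P₂ = 9.6125

Market 1: 347 - 7P₁ - P₂ = 2P₁ → 9P₁ + P₂ = 347.
Market 2: 9P₂ + P₁ = 124.
Eliminating P₂: 9×(1) − 1×(2) gives 80P₁ = 2999, so P₁ = 37.4875.
Back-substitute into (2): P₂ = (124 − 1×37.4875) / 9 = 9.6125.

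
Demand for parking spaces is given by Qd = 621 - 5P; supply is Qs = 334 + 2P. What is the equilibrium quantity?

Set Qd = Qs: 621 - 5P = 334 + 2P.
287 = 7P, so P* = 41.
Q* = 621 − 5(41) = 416.

Q* = 416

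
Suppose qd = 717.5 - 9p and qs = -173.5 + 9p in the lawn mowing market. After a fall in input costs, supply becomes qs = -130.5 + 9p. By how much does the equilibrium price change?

Δp = -43/18

Original equilibrium: p* = 49.5, q* = 272.
New equilibrium: 717.5 - 9p = -130.5 + 9p, so 848 = 18p and p' = 424/9; q' = 717.5 − 9(424/9) = 293.5.
Change in price: 424/9 − 49.5 = -43/18.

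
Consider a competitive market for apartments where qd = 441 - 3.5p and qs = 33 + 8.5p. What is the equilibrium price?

p* = 34

Set qd = qs: 441 - 3.5p = 33 + 8.5p.
408 = 12p, so p* = 34.
q* = 441 − 3.5(34) = 322.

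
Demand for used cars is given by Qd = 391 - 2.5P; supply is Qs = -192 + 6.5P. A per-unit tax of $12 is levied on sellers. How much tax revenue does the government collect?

Tax revenue = 7466/3

Pre-tax equilibrium: P* = 583/9, Q* = 4123/18.
Tax on sellers shifts supply to Qs = -192 + 6.5(P − 12) = -270 + 6.5P.
391 - 2.5P = -270 + 6.5P gives buyer price Pb = 661/9; sellers receive Ps = 661/9 − 12 = 553/9.
New quantity: Q = 391 − 2.5(661/9) = 3733/18.
Revenue = 12 × 3733/18 = 7466/3.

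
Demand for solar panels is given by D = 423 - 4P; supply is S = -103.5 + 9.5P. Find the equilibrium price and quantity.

P* = 39, Q* = 267

Set D = S: 423 - 4P = -103.5 + 9.5P.
526.5 = 13.5P, so P* = 39.
Q* = 423 − 4(39) = 267.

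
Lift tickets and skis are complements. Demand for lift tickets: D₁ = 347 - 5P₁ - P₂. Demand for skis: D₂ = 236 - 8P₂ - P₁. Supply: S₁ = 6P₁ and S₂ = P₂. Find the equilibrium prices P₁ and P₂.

Market 1: 347 - 5P₁ - P₂ = 6P₁ → 11P₁ + P₂ = 347.
Market 2: 9P₂ + P₁ = 236.
Eliminating P₂: 9×(1) − 1×(2) gives 98P₁ = 2887, so P₁ = 2887/98.
Back-substitute into (2): P₂ = (236 − 1×2887/98) / 9 = 2249/98.

P₁ = 2887/98, P₂ = 2249/98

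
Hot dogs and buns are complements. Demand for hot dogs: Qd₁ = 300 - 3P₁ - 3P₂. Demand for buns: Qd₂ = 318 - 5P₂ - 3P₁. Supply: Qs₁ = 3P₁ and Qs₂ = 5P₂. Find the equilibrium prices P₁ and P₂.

P₁ = 682/17, P₂ = 336/17

Market 1: 300 - 3P₁ - 3P₂ = 3P₁ → 6P₁ + 3P₂ = 300.
Market 2: 10P₂ + 3P₁ = 318.
Eliminating P₂: 10×(1) − 3×(2) gives 51P₁ = 2046, so P₁ = 682/17.
Back-substitute into (2): P₂ = (318 − 3×682/17) / 10 = 336/17.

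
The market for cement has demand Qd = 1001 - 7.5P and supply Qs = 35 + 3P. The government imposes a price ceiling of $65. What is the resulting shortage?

Equilibrium price would be P* = 92, so the ceiling at 65 binds.
At P = 65: Qd = 1001 − 7.5(65) = 513.5, Qs = 35 + 3(65) = 230.
Shortage = 513.5 − 230 = 283.5.

Shortage = 283.5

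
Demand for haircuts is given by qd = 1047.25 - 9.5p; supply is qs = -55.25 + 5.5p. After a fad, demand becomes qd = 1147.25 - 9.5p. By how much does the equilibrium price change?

Δp = 20/3

Original equilibrium: p* = 73.5, q* = 349.
New equilibrium: 1147.25 - 9.5p = -55.25 + 5.5p, so 1202.5 = 15p and p' = 481/6; q' = 1147.25 − 9.5(481/6) = 1157/3.
Change in price: 481/6 − 73.5 = 20/3.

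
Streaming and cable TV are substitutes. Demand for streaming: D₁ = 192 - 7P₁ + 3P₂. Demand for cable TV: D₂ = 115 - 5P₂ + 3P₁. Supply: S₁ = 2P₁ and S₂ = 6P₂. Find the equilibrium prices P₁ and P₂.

P₁ = 27.3, P₂ = 17.9

Market 1: 192 - 7P₁ + 3P₂ = 2P₁ → 9P₁ - 3P₂ = 192.
Market 2: 11P₂ - 3P₁ = 115.
Eliminating P₂: 11×(1) + 3×(2) gives 90P₁ = 2457, so P₁ = 27.3.
Back-substitute into (2): P₂ = (115 + 3×27.3) / 11 = 17.9.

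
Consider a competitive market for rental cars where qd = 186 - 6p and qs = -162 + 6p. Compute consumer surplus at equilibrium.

Equilibrium: 186 - 6p = -162 + 6p gives p* = 29, q* = 12.
Demand choke price (qd = 0): p = 31.
CS = ½(31 − 29)(12) = 12.

Consumer surplus = 12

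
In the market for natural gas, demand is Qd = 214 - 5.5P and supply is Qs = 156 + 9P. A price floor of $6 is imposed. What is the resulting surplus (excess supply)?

Equilibrium price would be P* = 4, so the floor at 6 binds.
At P = 6: Qd = 181, Qs = 210.
Surplus = 210 − 181 = 29.

Surplus = 29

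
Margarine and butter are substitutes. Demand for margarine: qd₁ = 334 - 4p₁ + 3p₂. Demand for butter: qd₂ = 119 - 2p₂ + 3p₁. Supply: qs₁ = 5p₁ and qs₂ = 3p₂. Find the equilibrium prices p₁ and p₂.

p₁ = 2027/36, p₂ = 691/12

Market 1: 334 - 4p₁ + 3p₂ = 5p₁ → 9p₁ - 3p₂ = 334.
Market 2: 5p₂ - 3p₁ = 119.
Eliminating p₂: 5×(1) + 3×(2) gives 36p₁ = 2027, so p₁ = 2027/36.
Back-substitute into (2): p₂ = (119 + 3×2027/36) / 5 = 691/12.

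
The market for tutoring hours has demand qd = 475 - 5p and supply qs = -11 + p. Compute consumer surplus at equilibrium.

Consumer surplus = 490

Equilibrium: 475 - 5p = -11 + p gives p* = 81, q* = 70.
Demand choke price (qd = 0): p = 95.
CS = ½(95 − 81)(70) = 490.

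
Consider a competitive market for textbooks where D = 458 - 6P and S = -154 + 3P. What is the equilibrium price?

P* = 68

Set D = S: 458 - 6P = -154 + 3P.
612 = 9P, so P* = 68.
Q* = 458 − 6(68) = 50.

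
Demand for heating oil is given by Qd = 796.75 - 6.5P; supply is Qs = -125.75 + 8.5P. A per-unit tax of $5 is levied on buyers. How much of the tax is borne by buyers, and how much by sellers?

Buyers bear 17/6, sellers bear 13/6

Pre-tax equilibrium: P* = 61.5, Q* = 397.
Tax on buyers shifts demand to Qd = 796.75 − 6.5(P + 5) = 764.25 - 6.5P.
764.25 - 6.5P = -125.75 + 8.5P gives seller price Ps = 178/3; buyers pay Pb = 178/3 + 5 = 193/3.
New quantity: Q = 796.75 − 6.5(193/3) = 4543/12.
Buyer burden = 193/3 − 61.5 = 17/6; seller burden = 61.5 − 178/3 = 13/6.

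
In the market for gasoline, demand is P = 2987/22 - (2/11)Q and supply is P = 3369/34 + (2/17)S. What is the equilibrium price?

Set the two price expressions equal: 2987/22 - (2/11)Q = 3369/34 + (2/17)Q.
6860/187 = (56/187)Q, so Q* = 122.5.
P* = 2987/22 − (2/11)(122.5) = 113.5.

P* = 113.5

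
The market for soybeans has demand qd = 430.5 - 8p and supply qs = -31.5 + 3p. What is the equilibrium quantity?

Set qd = qs: 430.5 - 8p = -31.5 + 3p.
462 = 11p, so p* = 42.
q* = 430.5 − 8(42) = 94.5.

q* = 94.5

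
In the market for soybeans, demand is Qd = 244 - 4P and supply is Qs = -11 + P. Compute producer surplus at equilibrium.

Producer surplus = 800

Equilibrium: 244 - 4P = -11 + P gives P* = 51, Q* = 40.
Supply starts at P = 11 (where Qs = 0).
PS = ½(51 − 11)(40) = 800.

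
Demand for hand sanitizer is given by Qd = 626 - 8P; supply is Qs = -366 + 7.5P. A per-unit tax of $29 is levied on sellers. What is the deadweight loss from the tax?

Deadweight loss = 50460/31

Pre-tax equilibrium: P* = 64, Q* = 114.
Tax on sellers shifts supply to Qs = -366 + 7.5(P − 29) = -583.5 + 7.5P.
626 - 8P = -583.5 + 7.5P gives buyer price Pb = 2419/31; sellers receive Ps = 2419/31 − 29 = 1520/31.
New quantity: Q = 626 − 8(2419/31) = 54/31.
DWL = ½ × 29 × (114 − 54/31) = 50460/31.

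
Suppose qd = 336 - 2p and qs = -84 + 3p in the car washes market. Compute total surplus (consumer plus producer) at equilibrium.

Equilibrium: 336 - 2p = -84 + 3p gives p* = 84, q* = 168.
Demand choke price: p = 168; supply starts at p = 28.
CS = ½(168 − 84)(168) = 7056; PS = ½(84 − 28)(168) = 4704.

Total surplus = 11760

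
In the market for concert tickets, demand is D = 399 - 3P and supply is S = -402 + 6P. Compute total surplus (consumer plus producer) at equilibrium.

Total surplus = 4356

Equilibrium: 399 - 3P = -402 + 6P gives P* = 89, Q* = 132.
Demand choke price: P = 133; supply starts at P = 67.
CS = ½(133 − 89)(132) = 2904; PS = ½(89 − 67)(132) = 1452.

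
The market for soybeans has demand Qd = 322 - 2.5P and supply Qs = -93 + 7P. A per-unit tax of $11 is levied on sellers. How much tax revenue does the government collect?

Tax revenue = 40238/19

Pre-tax equilibrium: P* = 830/19, Q* = 4043/19.
Tax on sellers shifts supply to Qs = -93 + 7(P − 11) = -170 + 7P.
322 - 2.5P = -170 + 7P gives buyer price Pb = 984/19; sellers receive Ps = 984/19 − 11 = 775/19.
New quantity: Q = 322 − 2.5(984/19) = 3658/19.
Revenue = 11 × 3658/19 = 40238/19.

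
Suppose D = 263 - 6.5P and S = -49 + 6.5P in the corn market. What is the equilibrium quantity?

Set D = S: 263 - 6.5P = -49 + 6.5P.
312 = 13P, so P* = 24.
Q* = 263 − 6.5(24) = 107.

Q* = 107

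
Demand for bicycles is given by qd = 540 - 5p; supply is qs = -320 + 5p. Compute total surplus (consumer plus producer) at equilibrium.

Equilibrium: 540 - 5p = -320 + 5p gives p* = 86, q* = 110.
Demand choke price: p = 108; supply starts at p = 64.
CS = ½(108 − 86)(110) = 1210; PS = ½(86 − 64)(110) = 1210.

Total surplus = 2420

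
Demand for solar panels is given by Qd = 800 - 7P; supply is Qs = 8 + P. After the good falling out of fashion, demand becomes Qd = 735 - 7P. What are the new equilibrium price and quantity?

Original equilibrium: P* = 99, Q* = 107.
New equilibrium: 735 - 7P = 8 + P, so 727 = 8P and P' = 90.875; Q' = 735 − 7(90.875) = 98.875.

P' = 90.875, Q' = 98.875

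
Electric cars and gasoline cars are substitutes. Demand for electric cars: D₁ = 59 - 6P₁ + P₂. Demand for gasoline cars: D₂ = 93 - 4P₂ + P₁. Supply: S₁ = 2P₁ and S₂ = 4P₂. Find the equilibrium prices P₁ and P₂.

Market 1: 59 - 6P₁ + P₂ = 2P₁ → 8P₁ - P₂ = 59.
Market 2: 8P₂ - P₁ = 93.
Eliminating P₂: 8×(1) + 1×(2) gives 63P₁ = 565, so P₁ = 565/63.
Back-substitute into (2): P₂ = (93 + 1×565/63) / 8 = 803/63.

P₁ = 565/63, P₂ = 803/63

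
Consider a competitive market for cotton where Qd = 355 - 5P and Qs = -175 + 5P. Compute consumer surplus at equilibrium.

Consumer surplus = 810

Equilibrium: 355 - 5P = -175 + 5P gives P* = 53, Q* = 90.
Demand choke price (Qd = 0): P = 71.
CS = ½(71 − 53)(90) = 810.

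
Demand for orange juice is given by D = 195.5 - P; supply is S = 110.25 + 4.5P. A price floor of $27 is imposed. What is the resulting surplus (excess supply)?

Equilibrium price would be P* = 15.5, so the floor at 27 binds.
At P = 27: D = 168.5, S = 231.75.
Surplus = 231.75 − 168.5 = 63.25.

Surplus = 63.25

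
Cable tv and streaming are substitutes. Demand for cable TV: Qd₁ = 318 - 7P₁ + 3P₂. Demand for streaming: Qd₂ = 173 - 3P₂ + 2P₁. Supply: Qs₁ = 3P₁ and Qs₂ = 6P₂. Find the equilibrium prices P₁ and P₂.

P₁ = 40.25, P₂ = 169/6

Market 1: 318 - 7P₁ + 3P₂ = 3P₁ → 10P₁ - 3P₂ = 318.
Market 2: 9P₂ - 2P₁ = 173.
Eliminating P₂: 9×(1) + 3×(2) gives 84P₁ = 3381, so P₁ = 40.25.
Back-substitute into (2): P₂ = (173 + 2×40.25) / 9 = 169/6.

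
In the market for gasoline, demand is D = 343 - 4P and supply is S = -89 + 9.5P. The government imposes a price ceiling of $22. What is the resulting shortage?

Equilibrium price would be P* = 32, so the ceiling at 22 binds.
At P = 22: D = 343 − 4(22) = 255, S = -89 + 9.5(22) = 120.
Shortage = 255 − 120 = 135.

Shortage = 135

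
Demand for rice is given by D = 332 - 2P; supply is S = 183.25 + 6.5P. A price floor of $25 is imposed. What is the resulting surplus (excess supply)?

Equilibrium price would be P* = 17.5, so the floor at 25 binds.
At P = 25: D = 282, S = 345.75.
Surplus = 345.75 − 282 = 63.75.

Surplus = 63.75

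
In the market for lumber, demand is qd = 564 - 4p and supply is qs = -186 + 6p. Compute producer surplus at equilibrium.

Equilibrium: 564 - 4p = -186 + 6p gives p* = 75, q* = 264.
Supply starts at p = 31 (where qs = 0).
PS = ½(75 − 31)(264) = 5808.

Producer surplus = 5808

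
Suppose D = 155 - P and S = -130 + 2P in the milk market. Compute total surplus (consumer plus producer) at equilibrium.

Equilibrium: 155 - P = -130 + 2P gives P* = 95, Q* = 60.
Demand choke price: P = 155; supply starts at P = 65.
CS = ½(155 − 95)(60) = 1800; PS = ½(95 − 65)(60) = 900.

Total surplus = 2700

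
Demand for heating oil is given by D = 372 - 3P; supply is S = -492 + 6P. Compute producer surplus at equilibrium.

Producer surplus = 588

Equilibrium: 372 - 3P = -492 + 6P gives P* = 96, Q* = 84.
Supply starts at P = 82 (where S = 0).
PS = ½(96 − 82)(84) = 588.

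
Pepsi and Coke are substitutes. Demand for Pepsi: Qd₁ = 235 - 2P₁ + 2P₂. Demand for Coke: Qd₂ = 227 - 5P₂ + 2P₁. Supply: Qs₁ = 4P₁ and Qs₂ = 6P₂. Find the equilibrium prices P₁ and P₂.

Market 1: 235 - 2P₁ + 2P₂ = 4P₁ → 6P₁ - 2P₂ = 235.
Market 2: 11P₂ - 2P₁ = 227.
Eliminating P₂: 11×(1) + 2×(2) gives 62P₁ = 3039, so P₁ = 3039/62.
Back-substitute into (2): P₂ = (227 + 2×3039/62) / 11 = 916/31.

P₁ = 3039/62, P₂ = 916/31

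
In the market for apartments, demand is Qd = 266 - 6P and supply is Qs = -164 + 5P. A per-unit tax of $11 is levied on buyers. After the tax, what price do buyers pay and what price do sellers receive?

Buyers pay 485/11, sellers receive 364/11

Pre-tax equilibrium: P* = 430/11, Q* = 346/11.
Tax on buyers shifts demand to Qd = 266 − 6(P + 11) = 200 - 6P.
200 - 6P = -164 + 5P gives seller price Ps = 364/11; buyers pay Pb = 364/11 + 11 = 485/11.
New quantity: Q = 266 − 6(485/11) = 16/11.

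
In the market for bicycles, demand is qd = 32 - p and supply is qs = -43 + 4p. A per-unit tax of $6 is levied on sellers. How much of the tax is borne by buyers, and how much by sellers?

Buyers bear $4.8, sellers bear $1.2

Pre-tax equilibrium: p* = 15, q* = 17.
Tax on sellers shifts supply to qs = -43 + 4(p − 6) = -67 + 4p.
32 - p = -67 + 4p gives buyer price pb = 19.8; sellers receive ps = 19.8 − 6 = 13.8.
New quantity: q = 32 − 1(19.8) = 12.2.
Buyer burden = 19.8 − 15 = 4.8; seller burden = 15 − 13.8 = 1.2.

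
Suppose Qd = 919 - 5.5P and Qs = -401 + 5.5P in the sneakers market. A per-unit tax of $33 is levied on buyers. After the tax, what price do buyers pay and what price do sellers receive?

Buyers pay $136.5, sellers receive $103.5

Pre-tax equilibrium: P* = 120, Q* = 259.
Tax on buyers shifts demand to Qd = 919 − 5.5(P + 33) = 737.5 - 5.5P.
737.5 - 5.5P = -401 + 5.5P gives seller price Ps = 103.5; buyers pay Pb = 103.5 + 33 = 136.5.
New quantity: Q = 919 − 5.5(136.5) = 168.25.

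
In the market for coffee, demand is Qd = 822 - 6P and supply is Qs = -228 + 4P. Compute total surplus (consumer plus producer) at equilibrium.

Total surplus = 7680

Equilibrium: 822 - 6P = -228 + 4P gives P* = 105, Q* = 192.
Demand choke price: P = 137; supply starts at P = 57.
CS = ½(137 − 105)(192) = 3072; PS = ½(105 − 57)(192) = 4608.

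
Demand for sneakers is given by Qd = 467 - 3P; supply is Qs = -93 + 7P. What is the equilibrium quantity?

Q* = 299

Set Qd = Qs: 467 - 3P = -93 + 7P.
560 = 10P, so P* = 56.
Q* = 467 − 3(56) = 299.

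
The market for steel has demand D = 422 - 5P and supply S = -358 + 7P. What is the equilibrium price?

P* = 65

Set D = S: 422 - 5P = -358 + 7P.
780 = 12P, so P* = 65.
Q* = 422 − 5(65) = 97.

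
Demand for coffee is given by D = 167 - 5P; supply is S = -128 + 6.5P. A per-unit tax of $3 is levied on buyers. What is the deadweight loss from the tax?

Pre-tax equilibrium: P* = 590/23, Q* = 891/23.
Tax on buyers shifts demand to D = 167 − 5(P + 3) = 152 - 5P.
152 - 5P = -128 + 6.5P gives seller price Ps = 560/23; buyers pay Pb = 560/23 + 3 = 629/23.
New quantity: Q = 167 − 5(629/23) = 696/23.
DWL = ½ × 3 × (891/23 − 696/23) = 585/46.

Deadweight loss = 585/46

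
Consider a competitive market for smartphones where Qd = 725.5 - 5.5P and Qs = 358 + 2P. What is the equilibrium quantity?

Set Qd = Qs: 725.5 - 5.5P = 358 + 2P.
367.5 = 7.5P, so P* = 49.
Q* = 725.5 − 5.5(49) = 456.

Q* = 456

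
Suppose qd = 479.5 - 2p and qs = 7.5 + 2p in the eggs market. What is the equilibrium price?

Set qd = qs: 479.5 - 2p = 7.5 + 2p.
472 = 4p, so p* = 118.
q* = 479.5 − 2(118) = 243.5.

p* = 118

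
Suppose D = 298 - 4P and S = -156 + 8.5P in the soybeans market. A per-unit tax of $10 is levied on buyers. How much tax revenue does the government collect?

Tax revenue = 1255.2

Pre-tax equilibrium: P* = 36.32, Q* = 152.72.
Tax on buyers shifts demand to D = 298 − 4(P + 10) = 258 - 4P.
258 - 4P = -156 + 8.5P gives seller price Ps = 33.12; buyers pay Pb = 33.12 + 10 = 43.12.
New quantity: Q = 298 − 4(43.12) = 125.52.
Revenue = 10 × 125.52 = 1255.2.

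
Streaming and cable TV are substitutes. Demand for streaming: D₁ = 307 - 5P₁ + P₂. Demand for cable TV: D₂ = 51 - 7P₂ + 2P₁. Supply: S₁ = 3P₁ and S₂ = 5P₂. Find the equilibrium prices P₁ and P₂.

P₁ = 3735/94, P₂ = 511/47

Market 1: 307 - 5P₁ + P₂ = 3P₁ → 8P₁ - P₂ = 307.
Market 2: 12P₂ - 2P₁ = 51.
Eliminating P₂: 12×(1) + 1×(2) gives 94P₁ = 3735, so P₁ = 3735/94.
Back-substitute into (2): P₂ = (51 + 2×3735/94) / 12 = 511/47.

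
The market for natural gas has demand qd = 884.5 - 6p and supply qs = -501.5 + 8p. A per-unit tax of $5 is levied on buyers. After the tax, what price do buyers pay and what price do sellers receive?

Pre-tax equilibrium: p* = 99, q* = 290.5.
Tax on buyers shifts demand to qd = 884.5 − 6(p + 5) = 854.5 - 6p.
854.5 - 6p = -501.5 + 8p gives seller price ps = 678/7; buyers pay pb = 678/7 + 5 = 713/7.
New quantity: q = 884.5 − 6(713/7) = 3827/14.

Buyers pay 713/7, sellers receive 678/7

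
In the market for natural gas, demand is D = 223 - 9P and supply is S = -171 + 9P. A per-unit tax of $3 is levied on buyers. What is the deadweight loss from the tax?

Deadweight loss = 20.25

Pre-tax equilibrium: P* = 197/9, Q* = 26.
Tax on buyers shifts demand to D = 223 − 9(P + 3) = 196 - 9P.
196 - 9P = -171 + 9P gives seller price Ps = 367/18; buyers pay Pb = 367/18 + 3 = 421/18.
New quantity: Q = 223 − 9(421/18) = 12.5.
DWL = ½ × 3 × (26 − 12.5) = 20.25.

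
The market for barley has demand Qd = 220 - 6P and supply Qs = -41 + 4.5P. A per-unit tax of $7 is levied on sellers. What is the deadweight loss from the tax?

Pre-tax equilibrium: P* = 174/7, Q* = 496/7.
Tax on sellers shifts supply to Qs = -41 + 4.5(P − 7) = -72.5 + 4.5P.
220 - 6P = -72.5 + 4.5P gives buyer price Pb = 195/7; sellers receive Ps = 195/7 − 7 = 146/7.
New quantity: Q = 220 − 6(195/7) = 370/7.
DWL = ½ × 7 × (496/7 − 370/7) = 63.

Deadweight loss = 63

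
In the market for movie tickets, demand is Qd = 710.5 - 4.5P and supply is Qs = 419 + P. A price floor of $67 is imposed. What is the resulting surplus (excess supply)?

Equilibrium price would be P* = 53, so the floor at 67 binds.
At P = 67: Qd = 409, Qs = 486.
Surplus = 486 − 409 = 77.

Surplus = 77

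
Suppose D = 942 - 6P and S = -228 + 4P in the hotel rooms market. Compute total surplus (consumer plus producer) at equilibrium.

Equilibrium: 942 - 6P = -228 + 4P gives P* = 117, Q* = 240.
Demand choke price: P = 157; supply starts at P = 57.
CS = ½(157 − 117)(240) = 4800; PS = ½(117 − 57)(240) = 7200.

Total surplus = 12000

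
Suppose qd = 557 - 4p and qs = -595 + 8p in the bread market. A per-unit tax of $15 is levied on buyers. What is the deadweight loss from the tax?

Pre-tax equilibrium: p* = 96, q* = 173.
Tax on buyers shifts demand to qd = 557 − 4(p + 15) = 497 - 4p.
497 - 4p = -595 + 8p gives seller price ps = 91; buyers pay pb = 91 + 15 = 106.
New quantity: q = 557 − 4(106) = 133.
DWL = ½ × 15 × (173 − 133) = 300.

Deadweight loss = 300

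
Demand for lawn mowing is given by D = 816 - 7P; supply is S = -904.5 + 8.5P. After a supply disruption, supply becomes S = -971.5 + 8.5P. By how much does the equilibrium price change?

ΔP = 134/31

Original equilibrium: P* = 111, Q* = 39.
New equilibrium: 816 - 7P = -971.5 + 8.5P, so 1787.5 = 15.5P and P' = 3575/31; Q' = 816 − 7(3575/31) = 271/31.
Change in price: 3575/31 − 111 = 134/31.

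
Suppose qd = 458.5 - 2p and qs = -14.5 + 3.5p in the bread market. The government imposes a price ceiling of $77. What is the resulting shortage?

Equilibrium price would be p* = 86, so the ceiling at 77 binds.
At p = 77: qd = 458.5 − 2(77) = 304.5, qs = -14.5 + 3.5(77) = 255.
Shortage = 304.5 − 255 = 49.5.

Shortage = 49.5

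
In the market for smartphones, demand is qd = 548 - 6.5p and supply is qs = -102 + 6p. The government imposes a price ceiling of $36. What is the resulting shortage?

Equilibrium price would be p* = 52, so the ceiling at 36 binds.
At p = 36: qd = 548 − 6.5(36) = 314, qs = -102 + 6(36) = 114.
Shortage = 314 − 114 = 200.

Shortage = 200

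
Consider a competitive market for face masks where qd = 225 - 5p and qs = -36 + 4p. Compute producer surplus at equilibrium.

Equilibrium: 225 - 5p = -36 + 4p gives p* = 29, q* = 80.
Supply starts at p = 9 (where qs = 0).
PS = ½(29 − 9)(80) = 800.

Producer surplus = 800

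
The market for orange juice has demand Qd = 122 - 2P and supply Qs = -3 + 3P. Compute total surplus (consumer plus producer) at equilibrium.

Equilibrium: 122 - 2P = -3 + 3P gives P* = 25, Q* = 72.
Demand choke price: P = 61; supply starts at P = 1.
CS = ½(61 − 25)(72) = 1296; PS = ½(25 − 1)(72) = 864.

Total surplus = 2160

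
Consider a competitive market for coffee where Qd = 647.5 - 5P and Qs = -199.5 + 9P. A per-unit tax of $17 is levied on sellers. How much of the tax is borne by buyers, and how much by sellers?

Pre-tax equilibrium: P* = 60.5, Q* = 345.
Tax on sellers shifts supply to Qs = -199.5 + 9(P − 17) = -352.5 + 9P.
647.5 - 5P = -352.5 + 9P gives buyer price Pb = 500/7; sellers receive Ps = 500/7 − 17 = 381/7.
New quantity: Q = 647.5 − 5(500/7) = 4065/14.
Buyer burden = 500/7 − 60.5 = 153/14; seller burden = 60.5 − 381/7 = 85/14.

Buyers bear 153/14, sellers bear 85/14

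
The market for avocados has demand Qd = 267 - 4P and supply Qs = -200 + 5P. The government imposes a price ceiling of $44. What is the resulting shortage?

Equilibrium price would be P* = 467/9, so the ceiling at 44 binds.
At P = 44: Qd = 267 − 4(44) = 91, Qs = -200 + 5(44) = 20.
Shortage = 91 − 20 = 71.

Shortage = 71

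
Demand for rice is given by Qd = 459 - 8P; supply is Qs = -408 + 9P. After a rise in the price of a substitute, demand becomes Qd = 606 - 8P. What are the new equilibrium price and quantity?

Original equilibrium: P* = 51, Q* = 51.
New equilibrium: 606 - 8P = -408 + 9P, so 1014 = 17P and P' = 1014/17; Q' = 606 − 8(1014/17) = 2190/17.

P' = 1014/17, Q' = 2190/17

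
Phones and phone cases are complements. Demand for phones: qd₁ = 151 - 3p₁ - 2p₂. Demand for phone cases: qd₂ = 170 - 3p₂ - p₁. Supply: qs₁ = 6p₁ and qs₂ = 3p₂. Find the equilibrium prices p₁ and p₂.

p₁ = 283/26, p₂ = 1379/52

Market 1: 151 - 3p₁ - 2p₂ = 6p₁ → 9p₁ + 2p₂ = 151.
Market 2: 6p₂ + p₁ = 170.
Eliminating p₂: 6×(1) − 2×(2) gives 52p₁ = 566, so p₁ = 283/26.
Back-substitute into (2): p₂ = (170 − 1×283/26) / 6 = 1379/52.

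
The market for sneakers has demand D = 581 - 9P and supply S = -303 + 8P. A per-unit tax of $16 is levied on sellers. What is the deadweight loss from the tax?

Pre-tax equilibrium: P* = 52, Q* = 113.
Tax on sellers shifts supply to S = -303 + 8(P − 16) = -431 + 8P.
581 - 9P = -431 + 8P gives buyer price Pb = 1012/17; sellers receive Ps = 1012/17 − 16 = 740/17.
New quantity: Q = 581 − 9(1012/17) = 769/17.
DWL = ½ × 16 × (113 − 769/17) = 9216/17.

Deadweight loss = 9216/17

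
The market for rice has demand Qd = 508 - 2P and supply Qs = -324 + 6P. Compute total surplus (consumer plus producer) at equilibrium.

Equilibrium: 508 - 2P = -324 + 6P gives P* = 104, Q* = 300.
Demand choke price: P = 254; supply starts at P = 54.
CS = ½(254 − 104)(300) = 22500; PS = ½(104 − 54)(300) = 7500.

Total surplus = 30000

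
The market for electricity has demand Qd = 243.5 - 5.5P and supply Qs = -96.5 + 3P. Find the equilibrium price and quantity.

P* = 40, Q* = 23.5

Set Qd = Qs: 243.5 - 5.5P = -96.5 + 3P.
340 = 8.5P, so P* = 40.
Q* = 243.5 − 5.5(40) = 23.5.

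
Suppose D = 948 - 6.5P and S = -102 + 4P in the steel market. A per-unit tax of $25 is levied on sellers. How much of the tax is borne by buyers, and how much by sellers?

Pre-tax equilibrium: P* = 100, Q* = 298.
Tax on sellers shifts supply to S = -102 + 4(P − 25) = -202 + 4P.
948 - 6.5P = -202 + 4P gives buyer price Pb = 2300/21; sellers receive Ps = 2300/21 − 25 = 1775/21.
New quantity: Q = 948 − 6.5(2300/21) = 4958/21.
Buyer burden = 2300/21 − 100 = 200/21; seller burden = 100 − 1775/21 = 325/21.

Buyers bear 200/21, sellers bear 325/21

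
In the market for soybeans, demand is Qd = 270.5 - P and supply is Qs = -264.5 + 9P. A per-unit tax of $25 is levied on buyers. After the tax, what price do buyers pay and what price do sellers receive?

Buyers pay $76, sellers receive $51

Pre-tax equilibrium: P* = 53.5, Q* = 217.
Tax on buyers shifts demand to Qd = 270.5 − 1(P + 25) = 245.5 - P.
245.5 - P = -264.5 + 9P gives seller price Ps = 51; buyers pay Pb = 51 + 25 = 76.
New quantity: Q = 270.5 − 1(76) = 194.5.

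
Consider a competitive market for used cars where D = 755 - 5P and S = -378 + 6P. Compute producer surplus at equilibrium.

Producer surplus = 4800

Equilibrium: 755 - 5P = -378 + 6P gives P* = 103, Q* = 240.
Supply starts at P = 63 (where S = 0).
PS = ½(103 − 63)(240) = 4800.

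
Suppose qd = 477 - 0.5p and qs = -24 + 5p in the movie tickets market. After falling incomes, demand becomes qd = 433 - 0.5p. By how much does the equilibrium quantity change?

Original equilibrium: p* = 1002/11, q* = 4746/11.
New equilibrium: 433 - 0.5p = -24 + 5p, so 457 = 5.5p and p' = 914/11; q' = 433 − 0.5(914/11) = 4306/11.
Change in quantity: 4306/11 − 4746/11 = -40.

Δq = -40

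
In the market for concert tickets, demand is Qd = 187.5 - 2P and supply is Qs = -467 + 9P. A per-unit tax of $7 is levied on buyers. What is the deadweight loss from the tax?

Deadweight loss = 441/11

Pre-tax equilibrium: P* = 59.5, Q* = 68.5.
Tax on buyers shifts demand to Qd = 187.5 − 2(P + 7) = 173.5 - 2P.
173.5 - 2P = -467 + 9P gives seller price Ps = 1281/22; buyers pay Pb = 1281/22 + 7 = 1435/22.
New quantity: Q = 187.5 − 2(1435/22) = 1255/22.
DWL = ½ × 7 × (68.5 − 1255/22) = 441/11.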